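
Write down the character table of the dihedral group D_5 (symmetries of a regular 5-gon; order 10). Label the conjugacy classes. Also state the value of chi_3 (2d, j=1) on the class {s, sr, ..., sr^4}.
Conjugacy classes: {e} of size 1, {r^1, r^4} of size 2, {r^2, r^3} of size 2, {s, sr, ..., sr^4} of size 5.
Character table:
  irrep \ class              {e} (size 1)  {r^1, r^4} (size 2)  {r^2, r^3} (size 2)  {s, sr, ..., sr^4} (size 5)
  chi_1 (triv)               1             1                    1                    1                          
  chi_2 (sign: r->1, s->-1)  1             1                    1                    -1                         
  chi_3 (2d, j=1)            2             -1/2 + sqrt(5)/2     -sqrt(5)/2 - 1/2     0                          
  chi_4 (2d, j=2)            2             -sqrt(5)/2 - 1/2     -1/2 + sqrt(5)/2     0                          

Spot check: chi_3 (2d, j=1) on {s, sr, ..., sr^4} = 0.

Why: D_5 has order 2*5 = 10 with 4 conjugacy classes, hence 4 irreducibles. Sum of squared dims 1 + 1 + 4 + 4 = 10 = |G|. Linear characters come from the abelianisation; the 2-dimensional irreps have character r^k -> 2*cos(2*pi*j*k/5), reflections -> 0.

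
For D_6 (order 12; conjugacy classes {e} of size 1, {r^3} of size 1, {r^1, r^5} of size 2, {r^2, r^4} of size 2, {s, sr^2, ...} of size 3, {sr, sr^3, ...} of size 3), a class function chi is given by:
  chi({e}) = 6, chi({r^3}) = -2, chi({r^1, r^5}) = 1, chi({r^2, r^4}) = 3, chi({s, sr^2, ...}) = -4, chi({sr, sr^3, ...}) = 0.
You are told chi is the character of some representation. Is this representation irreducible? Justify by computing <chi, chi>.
Not irreducible (reducible): <chi, chi> = 9 > 1.

<chi, chi> = (1/|G|) sum_C |C| * |chi(C)|^2 = (1/12)[1*|6|^2 + 1*|-2|^2 + 2*|1|^2 + 2*|3|^2 + 3*|-4|^2 + 3*|0|^2]
  = (1/12)[(36) + (4) + (2) + (18) + (48) + (0)] = 108/12 = 9.
A character is irreducible iff <chi, chi> = 1, so this representation is reducible.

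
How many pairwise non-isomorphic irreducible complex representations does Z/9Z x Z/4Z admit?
36

The number of irreducible complex representations of a finite group equals its number of conjugacy classes. Z/9Z x Z/4Z is abelian of order 36, so every element is its own conjugacy class: 36 classes, so Z/9Z x Z/4Z (order 36) has exactly 36 irreducible complex representations.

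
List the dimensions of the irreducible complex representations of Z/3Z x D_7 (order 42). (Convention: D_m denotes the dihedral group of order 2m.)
Dimensions: 1, 1, 1, 1, 1, 1, 2, 2, 2, 2, 2, 2, 2, 2, 2

Argument: There are 15 irreducibles (= number of conjugacy classes). Their dimensions d_i satisfy sum d_i^2 = |G| = 42: 1 + 1 + 1 + 1 + 1 + 1 + 4 + 4 + 4 + 4 + 4 + 4 + 4 + 4 + 4 = 42. (For the product with Z/3Z: each of the 3 1-dim characters of Z/3Z tensors with each irrep of D_7, giving 3 copies of each D_7-dimension.)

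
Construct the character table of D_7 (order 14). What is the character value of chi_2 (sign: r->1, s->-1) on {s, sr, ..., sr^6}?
Conjugacy classes: {e} of size 1, {r^1, r^6} of size 2, {r^2, r^5} of size 2, {r^3, r^4} of size 2, {s, sr, ..., sr^6} of size 7.
Character table:
  irrep \ class              {e} (size 1)  {r^1, r^6} (size 2)  {r^2, r^5} (size 2)  {r^3, r^4} (size 2)  {s, sr, ..., sr^6} (size 7)
  chi_1 (triv)               1             1                    1                    1                    1                          
  chi_2 (sign: r->1, s->-1)  1             1                    1                    1                    -1                         
  chi_3 (2d, j=1)            2             2*cos(2*pi/7)        -2*cos(3*pi/7)       -2*cos(pi/7)         0                          
  chi_4 (2d, j=2)            2             -2*cos(3*pi/7)       -2*cos(pi/7)         2*cos(2*pi/7)        0                          
  chi_5 (2d, j=3)            2             -2*cos(pi/7)         2*cos(2*pi/7)        -2*cos(3*pi/7)       0                          

Spot check: chi_2 (sign: r->1, s->-1) on {s, sr, ..., sr^6} = -1.

D_7 has order 2*7 = 14 with 5 conjugacy classes, hence 5 irreducibles. Sum of squared dims 1 + 1 + 4 + 4 + 4 = 14 = |G|. Linear characters come from the abelianisation; the 2-dimensional irreps have character r^k -> 2*cos(2*pi*j*k/7), reflections -> 0.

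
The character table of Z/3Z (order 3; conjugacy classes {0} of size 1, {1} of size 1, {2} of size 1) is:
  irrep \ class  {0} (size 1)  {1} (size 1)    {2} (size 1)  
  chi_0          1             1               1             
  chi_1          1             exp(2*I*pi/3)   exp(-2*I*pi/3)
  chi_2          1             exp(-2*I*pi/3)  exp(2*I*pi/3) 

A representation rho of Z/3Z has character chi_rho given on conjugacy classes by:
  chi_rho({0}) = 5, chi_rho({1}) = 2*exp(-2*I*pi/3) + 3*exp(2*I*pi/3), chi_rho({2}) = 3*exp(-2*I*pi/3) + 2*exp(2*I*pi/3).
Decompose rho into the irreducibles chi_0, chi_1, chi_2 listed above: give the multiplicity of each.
Multiplicities: chi_0: 0, chi_1: 3, chi_2: 2.

Argument: Use <chi_rho, chi> = (1/|G|) sum_C |C| * chi_rho(C) * conj(chi(C)) with |G| = 3 for each irreducible chi in the table:
  <chi_rho, chi_0> = (1/3)[1*(5)*conj(1) + 1*(2*exp(-2*I*pi/3) + 3*exp(2*I*pi/3))*conj(1) + 1*(3*exp(-2*I*pi/3) + 2*exp(2*I*pi/3))*conj(1)]
      = (1/3)[(5) + (2*exp(-2*I*pi/3) + 3*exp(2*I*pi/3)) + (3*exp(-2*I*pi/3) + 2*exp(2*I*pi/3))] = 0/3 = 0
  <chi_rho, chi_1> = (1/3)[1*(5)*conj(1) + 1*(2*exp(-2*I*pi/3) + 3*exp(2*I*pi/3))*conj(exp(2*I*pi/3)) + 1*(3*exp(-2*I*pi/3) + 2*exp(2*I*pi/3))*conj(exp(-2*I*pi/3))]
      = (1/3)[(5) + (3 + 2*exp(2*I*pi/3)) + (3 + 2*exp(-2*I*pi/3))] = 9/3 = 3
  <chi_rho, chi_2> = (1/3)[1*(5)*conj(1) + 1*(2*exp(-2*I*pi/3) + 3*exp(2*I*pi/3))*conj(exp(-2*I*pi/3)) + 1*(3*exp(-2*I*pi/3) + 2*exp(2*I*pi/3))*conj(exp(2*I*pi/3))]
      = (1/3)[(5) + (2 + 3*exp(-2*I*pi/3)) + (2 + 3*exp(2*I*pi/3))] = 6/3 = 2
(Exp terms are combined using exp(i*s)*conj(exp(i*t)) = exp(i*(s-t)), and sums of them are collapsed using the identity that for every m > 1 the m distinct m-th roots of unity sum to 0, e.g. 1 + exp(2*I*pi/3) + exp(-2*I*pi/3) = 0.)
Dimension check: dim(rho) = sum (mult * dim) = 0*1 + 3*1 + 2*1 = 5 = chi_rho(e) = 5.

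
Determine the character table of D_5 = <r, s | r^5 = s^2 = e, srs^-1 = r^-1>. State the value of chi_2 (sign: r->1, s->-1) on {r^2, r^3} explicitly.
Conjugacy classes: {e} of size 1, {r^1, r^4} of size 2, {r^2, r^3} of size 2, {s, sr, ..., sr^4} of size 5.
Character table:
  irrep \ class              {e} (size 1)  {r^1, r^4} (size 2)  {r^2, r^3} (size 2)  {s, sr, ..., sr^4} (size 5)
  chi_1 (triv)               1             1                    1                    1                          
  chi_2 (sign: r->1, s->-1)  1             1                    1                    -1                         
  chi_3 (2d, j=1)            2             -1/2 + sqrt(5)/2     -sqrt(5)/2 - 1/2     0                          
  chi_4 (2d, j=2)            2             -sqrt(5)/2 - 1/2     -1/2 + sqrt(5)/2     0                          

Spot check: chi_2 (sign: r->1, s->-1) on {r^2, r^3} = 1.

Details: D_5 has order 2*5 = 10 with 4 conjugacy classes, hence 4 irreducibles. Sum of squared dims 1 + 1 + 4 + 4 = 10 = |G|. Linear characters come from the abelianisation; the 2-dimensional irreps have character r^k -> 2*cos(2*pi*j*k/5), reflections -> 0.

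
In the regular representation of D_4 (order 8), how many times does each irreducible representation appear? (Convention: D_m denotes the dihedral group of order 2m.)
Each irreducible V_i of dimension d_i appears with multiplicity d_i, i.e. rho_reg = (direct sum over all irreducibles V_i) d_i V_i. The irreducible dimensions for D_4 are 1, 1, 1, 1, 2: 4 irreducibles of dimension 1, each with multiplicity 1; 1 irreducible of dimension 2, with multiplicity 2. Total dimension 4*1*1 + 1*2*2 = 8 = |G|.

Argument: General theorem: in the regular representation of a finite group G, each irreducible appears with multiplicity equal to its dimension. Check: dim(rho_reg) = sum d_i^2 = 1 + 1 + 1 + 1 + 4 = 8 = |G|.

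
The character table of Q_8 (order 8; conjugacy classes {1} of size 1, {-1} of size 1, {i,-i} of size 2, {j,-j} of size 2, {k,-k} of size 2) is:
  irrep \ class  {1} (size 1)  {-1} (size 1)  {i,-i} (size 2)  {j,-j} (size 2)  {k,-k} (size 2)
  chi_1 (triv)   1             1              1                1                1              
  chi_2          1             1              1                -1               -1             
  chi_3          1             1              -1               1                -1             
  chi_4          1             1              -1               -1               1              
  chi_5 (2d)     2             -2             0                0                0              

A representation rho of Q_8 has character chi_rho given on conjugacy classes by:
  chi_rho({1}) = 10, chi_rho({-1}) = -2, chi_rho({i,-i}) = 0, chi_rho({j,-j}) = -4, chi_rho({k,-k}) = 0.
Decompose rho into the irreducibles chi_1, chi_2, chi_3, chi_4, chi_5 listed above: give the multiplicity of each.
Multiplicities: chi_1: 0, chi_2: 2, chi_3: 0, chi_4: 2, chi_5: 3.

Use <chi_rho, chi> = (1/|G|) sum_C |C| * chi_rho(C) * conj(chi(C)) with |G| = 8 for each irreducible chi in the table:
  <chi_rho, chi_1> = (1/8)[1*(10)*conj(1) + 1*(-2)*conj(1) + 2*(0)*conj(1) + 2*(-4)*conj(1) + 2*(0)*conj(1)]
      = (1/8)[(10) + (-2) + (0) + (-8) + (0)] = 0/8 = 0
  <chi_rho, chi_2> = (1/8)[1*(10)*conj(1) + 1*(-2)*conj(1) + 2*(0)*conj(1) + 2*(-4)*conj(-1) + 2*(0)*conj(-1)]
      = (1/8)[(10) + (-2) + (0) + (8) + (0)] = 16/8 = 2
  <chi_rho, chi_3> = (1/8)[1*(10)*conj(1) + 1*(-2)*conj(1) + 2*(0)*conj(-1) + 2*(-4)*conj(1) + 2*(0)*conj(-1)]
      = (1/8)[(10) + (-2) + (0) + (-8) + (0)] = 0/8 = 0
  <chi_rho, chi_4> = (1/8)[1*(10)*conj(1) + 1*(-2)*conj(1) + 2*(0)*conj(-1) + 2*(-4)*conj(-1) + 2*(0)*conj(1)]
      = (1/8)[(10) + (-2) + (0) + (8) + (0)] = 16/8 = 2
  <chi_rho, chi_5> = (1/8)[1*(10)*conj(2) + 1*(-2)*conj(-2) + 2*(0)*conj(0) + 2*(-4)*conj(0) + 2*(0)*conj(0)]
      = (1/8)[(20) + (4) + (0) + (0) + (0)] = 24/8 = 3
Dimension check: dim(rho) = sum (mult * dim) = 0*1 + 2*1 + 0*1 + 2*1 + 3*2 = 10 = chi_rho(e) = 10.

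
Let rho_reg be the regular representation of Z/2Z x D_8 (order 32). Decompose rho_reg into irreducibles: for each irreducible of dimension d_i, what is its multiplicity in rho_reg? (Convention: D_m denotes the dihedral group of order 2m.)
Each irreducible V_i of dimension d_i appears with multiplicity d_i, i.e. rho_reg = (direct sum over all irreducibles V_i) d_i V_i. The irreducible dimensions for Z/2Z x D_8 are 1, 1, 1, 1, 1, 1, 1, 1, 2, 2, 2, 2, 2, 2: 8 irreducibles of dimension 1, each with multiplicity 1; 6 irreducibles of dimension 2, each with multiplicity 2. Total dimension 8*1*1 + 6*2*2 = 32 = |G|.

Derivation: General theorem: in the regular representation of a finite group G, each irreducible appears with multiplicity equal to its dimension. Check: dim(rho_reg) = sum d_i^2 = 1 + 1 + 1 + 1 + 1 + 1 + 1 + 1 + 4 + 4 + 4 + 4 + 4 + 4 = 32 = |G|.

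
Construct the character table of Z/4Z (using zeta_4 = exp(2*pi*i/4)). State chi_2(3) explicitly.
Character table of Z/4Z (irreps indexed chi_0,...,chi_3 with chi_k(m) = zeta_4^(k*m), zeta_4 = exp(2*pi*i/4)):
  irrep \ class  {0} (size 1)  {1} (size 1)  {2} (size 1)  {3} (size 1)
  chi_0          1             1             1             1           
  chi_1          1             I             -1            -I          
  chi_2          1             -1            1             -1          
  chi_3          1             -I            -1            I           

Spot check: chi_2(3) = zeta_4^(2*3) = zeta_4^6 = -1.

Proof sketch: Z/4Z is abelian, so all 4 irreducible complex representations are 1-dimensional. They are given by chi_k(m) = zeta_4^(k*m) for k = 0,...,3. Row orthogonality: sum_m chi_k(m) conj(chi_l(m)) = 4 * [k = l].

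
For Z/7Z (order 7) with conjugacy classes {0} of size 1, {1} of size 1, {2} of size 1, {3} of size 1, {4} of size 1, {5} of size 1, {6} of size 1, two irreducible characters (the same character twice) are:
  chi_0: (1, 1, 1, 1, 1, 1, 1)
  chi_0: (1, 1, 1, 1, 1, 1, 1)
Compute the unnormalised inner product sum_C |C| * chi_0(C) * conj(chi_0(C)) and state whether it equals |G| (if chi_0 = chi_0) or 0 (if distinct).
Sum = 7 = |G| = 7; so <chi_0, chi_0> = 1 (norm-1 confirms irreducibility).

Proof sketch: Compute term by term over conjugacy classes (|C| * chi_0(C) * conj(chi_0(C))):
  1*(1)*conj(1) + 1*(1)*conj(1) + 1*(1)*conj(1) + 1*(1)*conj(1) + 1*(1)*conj(1) + 1*(1)*conj(1) + 1*(1)*conj(1)
  = (1) + (1) + (1) + (1) + (1) + (1) + (1)
  = 7.
(Exp terms are combined using exp(i*s)*conj(exp(i*t)) = exp(i*(s-t)), and sums of them are collapsed using the identity that for every m > 1 the m distinct m-th roots of unity sum to 0, e.g. 1 + exp(2*I*pi/3) + exp(-2*I*pi/3) = 0.)
Dividing by |G| = 7 gives 7/7 = 1, matching the row-orthogonality relation <chi_0, chi_0> = [chi_0 = chi_0].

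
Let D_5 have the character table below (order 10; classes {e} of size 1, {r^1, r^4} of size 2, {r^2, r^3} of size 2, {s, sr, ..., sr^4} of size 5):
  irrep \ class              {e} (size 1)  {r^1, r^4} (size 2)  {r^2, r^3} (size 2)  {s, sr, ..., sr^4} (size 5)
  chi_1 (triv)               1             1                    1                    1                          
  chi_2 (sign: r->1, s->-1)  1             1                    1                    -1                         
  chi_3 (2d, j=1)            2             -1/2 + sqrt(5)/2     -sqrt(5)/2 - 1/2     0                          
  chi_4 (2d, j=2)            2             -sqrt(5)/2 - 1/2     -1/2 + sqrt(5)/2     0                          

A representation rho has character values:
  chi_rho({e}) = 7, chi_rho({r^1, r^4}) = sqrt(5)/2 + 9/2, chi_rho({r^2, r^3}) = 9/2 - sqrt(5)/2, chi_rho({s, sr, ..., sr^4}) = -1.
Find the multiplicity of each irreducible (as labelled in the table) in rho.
Multiplicities: chi_1: 2, chi_2: 3, chi_3: 1, chi_4: 0.

Solution. Use <chi_rho, chi> = (1/|G|) sum_C |C| * chi_rho(C) * conj(chi(C)) with |G| = 10 for each irreducible chi in the table:
  <chi_rho, chi_1> = (1/10)[1*(7)*conj(1) + 2*(sqrt(5)/2 + 9/2)*conj(1) + 2*(9/2 - sqrt(5)/2)*conj(1) + 5*(-1)*conj(1)]
      = (1/10)[(7) + (sqrt(5) + 9) + (9 - sqrt(5)) + (-5)] = 20/10 = 2
  <chi_rho, chi_2> = (1/10)[1*(7)*conj(1) + 2*(sqrt(5)/2 + 9/2)*conj(1) + 2*(9/2 - sqrt(5)/2)*conj(1) + 5*(-1)*conj(-1)]
      = (1/10)[(7) + (sqrt(5) + 9) + (9 - sqrt(5)) + (5)] = 30/10 = 3
  <chi_rho, chi_3> = (1/10)[1*(7)*conj(2) + 2*(sqrt(5)/2 + 9/2)*conj(-1/2 + sqrt(5)/2) + 2*(9/2 - sqrt(5)/2)*conj(-sqrt(5)/2 - 1/2) + 5*(-1)*conj(0)]
      = (1/10)[(14) + (-2 + 4*sqrt(5)) + (-4*sqrt(5) - 2) + (0)] = 10/10 = 1
  <chi_rho, chi_4> = (1/10)[1*(7)*conj(2) + 2*(sqrt(5)/2 + 9/2)*conj(-sqrt(5)/2 - 1/2) + 2*(9/2 - sqrt(5)/2)*conj(-1/2 + sqrt(5)/2) + 5*(-1)*conj(0)]
      = (1/10)[(14) + (-5*sqrt(5) - 7) + (-7 + 5*sqrt(5)) + (0)] = 0/10 = 0
Dimension check: dim(rho) = sum (mult * dim) = 2*1 + 3*1 + 1*2 + 0*2 = 7 = chi_rho(e) = 7.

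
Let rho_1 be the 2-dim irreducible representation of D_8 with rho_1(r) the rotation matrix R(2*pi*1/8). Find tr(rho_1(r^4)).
chi_{rho_1}(r^4) = 2*cos(2*pi*1*4/8) = -2

Working: rho_1(r^4) is rotation by angle 2*pi*1*4/8, whose trace is 2*cos(2*pi*1*4/8) = -2.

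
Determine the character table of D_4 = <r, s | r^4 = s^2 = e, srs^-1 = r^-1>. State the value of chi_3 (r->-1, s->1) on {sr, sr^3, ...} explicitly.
Conjugacy classes: {e} of size 1, {r^2} of size 1, {r^1, r^3} of size 2, {s, sr^2, ...} of size 2, {sr, sr^3, ...} of size 2.
Character table:
  irrep \ class              {e} (size 1)  {r^2} (size 1)  {r^1, r^3} (size 2)  {s, sr^2, ...} (size 2)  {sr, sr^3, ...} (size 2)
  chi_1 (triv)               1             1               1                    1                        1                       
  chi_2 (sign: r->1, s->-1)  1             1               1                    -1                       -1                      
  chi_3 (r->-1, s->1)        1             1               -1                   1                        -1                      
  chi_4 (r->-1, s->-1)       1             1               -1                   -1                       1                       
  chi_5 (2d, j=1)            2             -2              0                    0                        0                       

Spot check: chi_3 (r->-1, s->1) on {sr, sr^3, ...} = -1.

Explanation: D_4 has order 2*4 = 8 with 5 conjugacy classes, hence 5 irreducibles. Sum of squared dims 1 + 1 + 1 + 1 + 4 = 8 = |G|. Linear characters come from the abelianisation; the 2-dimensional irreps have character r^k -> 2*cos(2*pi*j*k/4), reflections -> 0.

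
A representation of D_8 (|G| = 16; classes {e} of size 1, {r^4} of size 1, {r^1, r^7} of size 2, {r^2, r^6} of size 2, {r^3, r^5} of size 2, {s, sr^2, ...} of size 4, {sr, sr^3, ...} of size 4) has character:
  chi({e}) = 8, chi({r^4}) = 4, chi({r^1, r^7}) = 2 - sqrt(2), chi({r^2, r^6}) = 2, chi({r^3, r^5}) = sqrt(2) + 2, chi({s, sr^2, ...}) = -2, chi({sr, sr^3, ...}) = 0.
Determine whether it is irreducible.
Not irreducible (reducible): <chi, chi> = 8 > 1.

Working: <chi, chi> = (1/|G|) sum_C |C| * |chi(C)|^2 = (1/16)[1*|8|^2 + 1*|4|^2 + 2*|2 - sqrt(2)|^2 + 2*|2|^2 + 2*|sqrt(2) + 2|^2 + 4*|-2|^2 + 4*|0|^2]
  = (1/16)[(64) + (16) + (12 - 8*sqrt(2)) + (8) + (8*sqrt(2) + 12) + (16) + (0)] = 128/16 = 8.
A character is irreducible iff <chi, chi> = 1, so this representation is reducible.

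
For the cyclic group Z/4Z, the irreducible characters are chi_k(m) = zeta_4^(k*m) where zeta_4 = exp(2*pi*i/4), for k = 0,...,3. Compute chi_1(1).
chi_1(1) = zeta_4^1 = I

Explanation: chi_1(1) = zeta_4^(1*1) = zeta_4^1. Since zeta_4^4 = 1, this equals zeta_4^1 = exp(2*pi*i*1/4) = I.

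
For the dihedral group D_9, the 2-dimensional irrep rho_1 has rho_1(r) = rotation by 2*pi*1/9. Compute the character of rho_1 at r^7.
chi_{rho_1}(r^7) = 2*cos(2*pi*1*7/9) = 2*cos(4*pi/9)

Working: rho_1(r^7) is rotation by angle 2*pi*1*7/9, whose trace is 2*cos(2*pi*1*7/9) = 2*cos(4*pi/9).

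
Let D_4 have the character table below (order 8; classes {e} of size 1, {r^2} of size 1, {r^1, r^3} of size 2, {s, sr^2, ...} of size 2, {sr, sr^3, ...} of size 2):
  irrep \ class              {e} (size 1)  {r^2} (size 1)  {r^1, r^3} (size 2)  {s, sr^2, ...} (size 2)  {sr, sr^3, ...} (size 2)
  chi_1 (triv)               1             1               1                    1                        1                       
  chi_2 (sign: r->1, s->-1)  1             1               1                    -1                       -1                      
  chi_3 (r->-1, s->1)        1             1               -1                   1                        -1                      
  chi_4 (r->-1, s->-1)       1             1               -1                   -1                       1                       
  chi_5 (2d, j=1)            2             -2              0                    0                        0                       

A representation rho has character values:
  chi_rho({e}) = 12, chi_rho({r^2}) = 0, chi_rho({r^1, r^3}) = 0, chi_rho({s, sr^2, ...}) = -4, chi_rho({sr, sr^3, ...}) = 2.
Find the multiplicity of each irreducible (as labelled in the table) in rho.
Multiplicities: chi_1: 1, chi_2: 2, chi_3: 0, chi_4: 3, chi_5: 3.

Argument: Use <chi_rho, chi> = (1/|G|) sum_C |C| * chi_rho(C) * conj(chi(C)) with |G| = 8 for each irreducible chi in the table:
  <chi_rho, chi_1> = (1/8)[1*(12)*conj(1) + 1*(0)*conj(1) + 2*(0)*conj(1) + 2*(-4)*conj(1) + 2*(2)*conj(1)]
      = (1/8)[(12) + (0) + (0) + (-8) + (4)] = 8/8 = 1
  <chi_rho, chi_2> = (1/8)[1*(12)*conj(1) + 1*(0)*conj(1) + 2*(0)*conj(1) + 2*(-4)*conj(-1) + 2*(2)*conj(-1)]
      = (1/8)[(12) + (0) + (0) + (8) + (-4)] = 16/8 = 2
  <chi_rho, chi_3> = (1/8)[1*(12)*conj(1) + 1*(0)*conj(1) + 2*(0)*conj(-1) + 2*(-4)*conj(1) + 2*(2)*conj(-1)]
      = (1/8)[(12) + (0) + (0) + (-8) + (-4)] = 0/8 = 0
  <chi_rho, chi_4> = (1/8)[1*(12)*conj(1) + 1*(0)*conj(1) + 2*(0)*conj(-1) + 2*(-4)*conj(-1) + 2*(2)*conj(1)]
      = (1/8)[(12) + (0) + (0) + (8) + (4)] = 24/8 = 3
  <chi_rho, chi_5> = (1/8)[1*(12)*conj(2) + 1*(0)*conj(-2) + 2*(0)*conj(0) + 2*(-4)*conj(0) + 2*(2)*conj(0)]
      = (1/8)[(24) + (0) + (0) + (0) + (0)] = 24/8 = 3
Dimension check: dim(rho) = sum (mult * dim) = 1*1 + 2*1 + 0*1 + 3*1 + 3*2 = 12 = chi_rho(e) = 12.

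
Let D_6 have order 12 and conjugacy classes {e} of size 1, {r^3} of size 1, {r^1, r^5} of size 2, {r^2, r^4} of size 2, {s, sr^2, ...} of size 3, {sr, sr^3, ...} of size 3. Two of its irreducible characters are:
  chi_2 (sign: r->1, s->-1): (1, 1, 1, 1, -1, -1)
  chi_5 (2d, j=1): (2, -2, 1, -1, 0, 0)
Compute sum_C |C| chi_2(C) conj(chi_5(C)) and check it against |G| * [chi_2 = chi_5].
Sum = 0; so <chi_2, chi_5> = 0 (distinct irreducibles are orthogonal).

Derivation: Compute term by term over conjugacy classes (|C| * chi_2(C) * conj(chi_5(C))):
  1*(1)*conj(2) + 1*(1)*conj(-2) + 2*(1)*conj(1) + 2*(1)*conj(-1) + 3*(-1)*conj(0) + 3*(-1)*conj(0)
  = (2) + (-2) + (2) + (-2) + (0) + (0)
  = 0.
Dividing by |G| = 12 gives 0/12 = 0, matching the row-orthogonality relation <chi_2, chi_5> = [chi_2 = chi_5].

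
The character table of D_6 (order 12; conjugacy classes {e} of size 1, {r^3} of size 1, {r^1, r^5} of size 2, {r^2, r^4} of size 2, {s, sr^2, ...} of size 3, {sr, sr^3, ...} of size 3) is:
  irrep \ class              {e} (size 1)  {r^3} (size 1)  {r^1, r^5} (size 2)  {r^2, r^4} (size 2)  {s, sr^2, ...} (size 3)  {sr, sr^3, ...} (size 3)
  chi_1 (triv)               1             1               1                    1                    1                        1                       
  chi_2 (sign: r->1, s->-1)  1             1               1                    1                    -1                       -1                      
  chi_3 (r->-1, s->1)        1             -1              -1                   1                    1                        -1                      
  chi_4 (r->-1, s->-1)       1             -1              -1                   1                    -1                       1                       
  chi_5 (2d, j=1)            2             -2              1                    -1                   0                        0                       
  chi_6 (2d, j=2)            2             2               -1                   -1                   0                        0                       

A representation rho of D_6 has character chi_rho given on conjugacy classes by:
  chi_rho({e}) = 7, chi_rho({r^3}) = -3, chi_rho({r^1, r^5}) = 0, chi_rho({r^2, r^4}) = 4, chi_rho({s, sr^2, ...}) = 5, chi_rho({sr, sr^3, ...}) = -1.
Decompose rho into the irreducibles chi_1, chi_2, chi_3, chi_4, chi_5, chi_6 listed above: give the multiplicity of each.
Multiplicities: chi_1: 2, chi_2: 0, chi_3: 3, chi_4: 0, chi_5: 1, chi_6: 0.

Working: Use <chi_rho, chi> = (1/|G|) sum_C |C| * chi_rho(C) * conj(chi(C)) with |G| = 12 for each irreducible chi in the table:
  <chi_rho, chi_1> = (1/12)[1*(7)*conj(1) + 1*(-3)*conj(1) + 2*(0)*conj(1) + 2*(4)*conj(1) + 3*(5)*conj(1) + 3*(-1)*conj(1)]
      = (1/12)[(7) + (-3) + (0) + (8) + (15) + (-3)] = 24/12 = 2
  <chi_rho, chi_2> = (1/12)[1*(7)*conj(1) + 1*(-3)*conj(1) + 2*(0)*conj(1) + 2*(4)*conj(1) + 3*(5)*conj(-1) + 3*(-1)*conj(-1)]
      = (1/12)[(7) + (-3) + (0) + (8) + (-15) + (3)] = 0/12 = 0
  <chi_rho, chi_3> = (1/12)[1*(7)*conj(1) + 1*(-3)*conj(-1) + 2*(0)*conj(-1) + 2*(4)*conj(1) + 3*(5)*conj(1) + 3*(-1)*conj(-1)]
      = (1/12)[(7) + (3) + (0) + (8) + (15) + (3)] = 36/12 = 3
  <chi_rho, chi_4> = (1/12)[1*(7)*conj(1) + 1*(-3)*conj(-1) + 2*(0)*conj(-1) + 2*(4)*conj(1) + 3*(5)*conj(-1) + 3*(-1)*conj(1)]
      = (1/12)[(7) + (3) + (0) + (8) + (-15) + (-3)] = 0/12 = 0
  <chi_rho, chi_5> = (1/12)[1*(7)*conj(2) + 1*(-3)*conj(-2) + 2*(0)*conj(1) + 2*(4)*conj(-1) + 3*(5)*conj(0) + 3*(-1)*conj(0)]
      = (1/12)[(14) + (6) + (0) + (-8) + (0) + (0)] = 12/12 = 1
  <chi_rho, chi_6> = (1/12)[1*(7)*conj(2) + 1*(-3)*conj(2) + 2*(0)*conj(-1) + 2*(4)*conj(-1) + 3*(5)*conj(0) + 3*(-1)*conj(0)]
      = (1/12)[(14) + (-6) + (0) + (-8) + (0) + (0)] = 0/12 = 0
Dimension check: dim(rho) = sum (mult * dim) = 2*1 + 0*1 + 3*1 + 0*1 + 1*2 + 0*2 = 7 = chi_rho(e) = 7.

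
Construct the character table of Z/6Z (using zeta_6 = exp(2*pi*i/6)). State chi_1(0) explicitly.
Character table of Z/6Z (irreps indexed chi_0,...,chi_5 with chi_k(m) = zeta_6^(k*m), zeta_6 = exp(2*pi*i/6)):
  irrep \ class  {0} (size 1)  {1} (size 1)    {2} (size 1)    {3} (size 1)  {4} (size 1)    {5} (size 1)  
  chi_0          1             1               1               1             1               1             
  chi_1          1             exp(I*pi/3)     exp(2*I*pi/3)   -1            exp(-2*I*pi/3)  exp(-I*pi/3)  
  chi_2          1             exp(2*I*pi/3)   exp(-2*I*pi/3)  1             exp(2*I*pi/3)   exp(-2*I*pi/3)
  chi_3          1             -1              1               -1            1               -1            
  chi_4          1             exp(-2*I*pi/3)  exp(2*I*pi/3)   1             exp(-2*I*pi/3)  exp(2*I*pi/3) 
  chi_5          1             exp(-I*pi/3)    exp(-2*I*pi/3)  -1            exp(2*I*pi/3)   exp(I*pi/3)   

Spot check: chi_1(0) = zeta_6^(1*0) = zeta_6^0 = 1.

Z/6Z is abelian, so all 6 irreducible complex representations are 1-dimensional. They are given by chi_k(m) = zeta_6^(k*m) for k = 0,...,5. Row orthogonality: sum_m chi_k(m) conj(chi_l(m)) = 6 * [k = l].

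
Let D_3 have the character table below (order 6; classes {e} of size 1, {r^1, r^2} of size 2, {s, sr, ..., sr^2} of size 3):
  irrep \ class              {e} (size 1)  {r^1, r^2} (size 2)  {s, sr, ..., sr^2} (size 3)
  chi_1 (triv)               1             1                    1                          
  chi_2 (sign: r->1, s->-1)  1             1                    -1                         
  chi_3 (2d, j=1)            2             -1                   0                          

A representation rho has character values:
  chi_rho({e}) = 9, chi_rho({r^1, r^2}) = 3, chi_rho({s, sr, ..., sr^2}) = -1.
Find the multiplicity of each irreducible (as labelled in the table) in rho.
Multiplicities: chi_1: 2, chi_2: 3, chi_3: 2.

Why: Use <chi_rho, chi> = (1/|G|) sum_C |C| * chi_rho(C) * conj(chi(C)) with |G| = 6 for each irreducible chi in the table:
  <chi_rho, chi_1> = (1/6)[1*(9)*conj(1) + 2*(3)*conj(1) + 3*(-1)*conj(1)]
      = (1/6)[(9) + (6) + (-3)] = 12/6 = 2
  <chi_rho, chi_2> = (1/6)[1*(9)*conj(1) + 2*(3)*conj(1) + 3*(-1)*conj(-1)]
      = (1/6)[(9) + (6) + (3)] = 18/6 = 3
  <chi_rho, chi_3> = (1/6)[1*(9)*conj(2) + 2*(3)*conj(-1) + 3*(-1)*conj(0)]
      = (1/6)[(18) + (-6) + (0)] = 12/6 = 2
Dimension check: dim(rho) = sum (mult * dim) = 2*1 + 3*1 + 2*2 = 9 = chi_rho(e) = 9.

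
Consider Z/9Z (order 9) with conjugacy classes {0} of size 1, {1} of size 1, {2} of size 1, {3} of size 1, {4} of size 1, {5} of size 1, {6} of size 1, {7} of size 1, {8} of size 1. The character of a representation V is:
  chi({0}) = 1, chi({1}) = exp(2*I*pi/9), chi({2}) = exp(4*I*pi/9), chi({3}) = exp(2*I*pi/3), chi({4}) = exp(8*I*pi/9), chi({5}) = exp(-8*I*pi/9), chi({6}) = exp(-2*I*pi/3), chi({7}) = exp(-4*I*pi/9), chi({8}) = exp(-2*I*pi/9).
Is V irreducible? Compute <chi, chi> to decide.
Irreducible: <chi, chi> = 1.

Derivation: <chi, chi> = (1/|G|) sum_C |C| * |chi(C)|^2 = (1/9)[1*|1|^2 + 1*|exp(2*I*pi/9)|^2 + 1*|exp(4*I*pi/9)|^2 + 1*|exp(2*I*pi/3)|^2 + 1*|exp(8*I*pi/9)|^2 + 1*|exp(-8*I*pi/9)|^2 + 1*|exp(-2*I*pi/3)|^2 + 1*|exp(-4*I*pi/9)|^2 + 1*|exp(-2*I*pi/9)|^2]
  = (1/9)[(1) + (1) + (1) + (1) + (1) + (1) + (1) + (1) + (1)] = 9/9 = 1.
(Exp terms are combined using exp(i*s)*conj(exp(i*t)) = exp(i*(s-t)), and sums of them are collapsed using the identity that for every m > 1 the m distinct m-th roots of unity sum to 0, e.g. 1 + exp(2*I*pi/3) + exp(-2*I*pi/3) = 0.)
A character is irreducible iff <chi, chi> = 1, so this representation is irreducible.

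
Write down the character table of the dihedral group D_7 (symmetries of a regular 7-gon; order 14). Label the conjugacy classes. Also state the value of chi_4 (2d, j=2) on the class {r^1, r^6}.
Conjugacy classes: {e} of size 1, {r^1, r^6} of size 2, {r^2, r^5} of size 2, {r^3, r^4} of size 2, {s, sr, ..., sr^6} of size 7.
Character table:
  irrep \ class              {e} (size 1)  {r^1, r^6} (size 2)  {r^2, r^5} (size 2)  {r^3, r^4} (size 2)  {s, sr, ..., sr^6} (size 7)
  chi_1 (triv)               1             1                    1                    1                    1                          
  chi_2 (sign: r->1, s->-1)  1             1                    1                    1                    -1                         
  chi_3 (2d, j=1)            2             2*cos(2*pi/7)        -2*cos(3*pi/7)       -2*cos(pi/7)         0                          
  chi_4 (2d, j=2)            2             -2*cos(3*pi/7)       -2*cos(pi/7)         2*cos(2*pi/7)        0                          
  chi_5 (2d, j=3)            2             -2*cos(pi/7)         2*cos(2*pi/7)        -2*cos(3*pi/7)       0                          

Spot check: chi_4 (2d, j=2) on {r^1, r^6} = -2*cos(3*pi/7).

Proof sketch: D_7 has order 2*7 = 14 with 5 conjugacy classes, hence 5 irreducibles. Sum of squared dims 1 + 1 + 4 + 4 + 4 = 14 = |G|. Linear characters come from the abelianisation; the 2-dimensional irreps have character r^k -> 2*cos(2*pi*j*k/7), reflections -> 0.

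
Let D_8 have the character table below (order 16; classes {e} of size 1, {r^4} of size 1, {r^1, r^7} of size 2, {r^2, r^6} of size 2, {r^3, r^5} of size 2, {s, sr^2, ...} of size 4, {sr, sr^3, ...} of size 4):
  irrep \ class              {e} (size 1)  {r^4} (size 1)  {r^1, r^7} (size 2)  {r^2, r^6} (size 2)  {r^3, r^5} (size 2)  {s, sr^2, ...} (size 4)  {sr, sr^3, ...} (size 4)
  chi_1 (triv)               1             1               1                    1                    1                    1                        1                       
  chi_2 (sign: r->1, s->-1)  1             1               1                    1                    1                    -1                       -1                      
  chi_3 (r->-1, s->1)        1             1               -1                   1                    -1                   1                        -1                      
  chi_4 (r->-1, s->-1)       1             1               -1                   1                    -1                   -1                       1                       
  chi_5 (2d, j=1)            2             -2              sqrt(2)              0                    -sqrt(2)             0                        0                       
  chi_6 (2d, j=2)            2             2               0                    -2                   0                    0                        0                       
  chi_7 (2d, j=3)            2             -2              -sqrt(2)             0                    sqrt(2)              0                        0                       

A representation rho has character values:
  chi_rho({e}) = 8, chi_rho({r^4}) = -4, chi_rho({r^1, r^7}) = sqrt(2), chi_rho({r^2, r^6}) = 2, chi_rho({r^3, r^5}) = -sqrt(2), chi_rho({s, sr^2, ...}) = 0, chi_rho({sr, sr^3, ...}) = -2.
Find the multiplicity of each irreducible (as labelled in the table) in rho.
Multiplicities: chi_1: 0, chi_2: 1, chi_3: 1, chi_4: 0, chi_5: 2, chi_6: 0, chi_7: 1.

Solution. Use <chi_rho, chi> = (1/|G|) sum_C |C| * chi_rho(C) * conj(chi(C)) with |G| = 16 for each irreducible chi in the table:
  <chi_rho, chi_1> = (1/16)[1*(8)*conj(1) + 1*(-4)*conj(1) + 2*(sqrt(2))*conj(1) + 2*(2)*conj(1) + 2*(-sqrt(2))*conj(1) + 4*(0)*conj(1) + 4*(-2)*conj(1)]
      = (1/16)[(8) + (-4) + (2*sqrt(2)) + (4) + (-2*sqrt(2)) + (0) + (-8)] = 0/16 = 0
  <chi_rho, chi_2> = (1/16)[1*(8)*conj(1) + 1*(-4)*conj(1) + 2*(sqrt(2))*conj(1) + 2*(2)*conj(1) + 2*(-sqrt(2))*conj(1) + 4*(0)*conj(-1) + 4*(-2)*conj(-1)]
      = (1/16)[(8) + (-4) + (2*sqrt(2)) + (4) + (-2*sqrt(2)) + (0) + (8)] = 16/16 = 1
  <chi_rho, chi_3> = (1/16)[1*(8)*conj(1) + 1*(-4)*conj(1) + 2*(sqrt(2))*conj(-1) + 2*(2)*conj(1) + 2*(-sqrt(2))*conj(-1) + 4*(0)*conj(1) + 4*(-2)*conj(-1)]
      = (1/16)[(8) + (-4) + (-2*sqrt(2)) + (4) + (2*sqrt(2)) + (0) + (8)] = 16/16 = 1
  <chi_rho, chi_4> = (1/16)[1*(8)*conj(1) + 1*(-4)*conj(1) + 2*(sqrt(2))*conj(-1) + 2*(2)*conj(1) + 2*(-sqrt(2))*conj(-1) + 4*(0)*conj(-1) + 4*(-2)*conj(1)]
      = (1/16)[(8) + (-4) + (-2*sqrt(2)) + (4) + (2*sqrt(2)) + (0) + (-8)] = 0/16 = 0
  <chi_rho, chi_5> = (1/16)[1*(8)*conj(2) + 1*(-4)*conj(-2) + 2*(sqrt(2))*conj(sqrt(2)) + 2*(2)*conj(0) + 2*(-sqrt(2))*conj(-sqrt(2)) + 4*(0)*conj(0) + 4*(-2)*conj(0)]
      = (1/16)[(16) + (8) + (4) + (0) + (4) + (0) + (0)] = 32/16 = 2
  <chi_rho, chi_6> = (1/16)[1*(8)*conj(2) + 1*(-4)*conj(2) + 2*(sqrt(2))*conj(0) + 2*(2)*conj(-2) + 2*(-sqrt(2))*conj(0) + 4*(0)*conj(0) + 4*(-2)*conj(0)]
      = (1/16)[(16) + (-8) + (0) + (-8) + (0) + (0) + (0)] = 0/16 = 0
  <chi_rho, chi_7> = (1/16)[1*(8)*conj(2) + 1*(-4)*conj(-2) + 2*(sqrt(2))*conj(-sqrt(2)) + 2*(2)*conj(0) + 2*(-sqrt(2))*conj(sqrt(2)) + 4*(0)*conj(0) + 4*(-2)*conj(0)]
      = (1/16)[(16) + (8) + (-4) + (0) + (-4) + (0) + (0)] = 16/16 = 1
Dimension check: dim(rho) = sum (mult * dim) = 0*1 + 1*1 + 1*1 + 0*1 + 2*2 + 0*2 + 1*2 = 8 = chi_rho(e) = 8.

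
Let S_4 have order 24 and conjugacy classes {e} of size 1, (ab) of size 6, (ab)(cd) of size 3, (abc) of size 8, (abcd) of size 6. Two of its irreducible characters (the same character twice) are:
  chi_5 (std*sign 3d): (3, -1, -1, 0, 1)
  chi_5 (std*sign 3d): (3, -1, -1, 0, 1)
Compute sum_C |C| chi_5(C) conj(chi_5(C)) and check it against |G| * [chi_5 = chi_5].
Sum = 24 = |G| = 24; so <chi_5, chi_5> = 1 (norm-1 confirms irreducibility).

Justification: Compute term by term over conjugacy classes (|C| * chi_5(C) * conj(chi_5(C))):
  1*(3)*conj(3) + 6*(-1)*conj(-1) + 3*(-1)*conj(-1) + 8*(0)*conj(0) + 6*(1)*conj(1)
  = (9) + (6) + (3) + (0) + (6)
  = 24.
Dividing by |G| = 24 gives 24/24 = 1, matching the row-orthogonality relation <chi_5, chi_5> = [chi_5 = chi_5].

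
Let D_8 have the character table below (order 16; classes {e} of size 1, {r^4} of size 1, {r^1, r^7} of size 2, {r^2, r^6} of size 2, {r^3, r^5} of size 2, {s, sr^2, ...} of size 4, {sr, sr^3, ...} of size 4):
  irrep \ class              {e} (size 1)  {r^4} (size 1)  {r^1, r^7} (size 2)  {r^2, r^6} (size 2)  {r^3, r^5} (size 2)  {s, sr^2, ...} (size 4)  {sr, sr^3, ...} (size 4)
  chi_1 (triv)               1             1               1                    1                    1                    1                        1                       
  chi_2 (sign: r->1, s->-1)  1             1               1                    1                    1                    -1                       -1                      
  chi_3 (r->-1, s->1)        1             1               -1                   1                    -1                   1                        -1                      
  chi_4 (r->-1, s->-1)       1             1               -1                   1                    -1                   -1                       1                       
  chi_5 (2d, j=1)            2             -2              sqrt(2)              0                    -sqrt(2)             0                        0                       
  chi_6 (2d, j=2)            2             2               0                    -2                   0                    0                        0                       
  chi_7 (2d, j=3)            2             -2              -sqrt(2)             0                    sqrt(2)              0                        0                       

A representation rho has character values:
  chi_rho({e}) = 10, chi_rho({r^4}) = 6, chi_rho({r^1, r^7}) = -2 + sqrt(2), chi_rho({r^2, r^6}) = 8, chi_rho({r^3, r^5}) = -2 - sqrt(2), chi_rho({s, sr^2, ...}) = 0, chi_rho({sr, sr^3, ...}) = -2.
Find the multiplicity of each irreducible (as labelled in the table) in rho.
Multiplicities: chi_1: 1, chi_2: 2, chi_3: 3, chi_4: 2, chi_5: 1, chi_6: 0, chi_7: 0.

Why: Use <chi_rho, chi> = (1/|G|) sum_C |C| * chi_rho(C) * conj(chi(C)) with |G| = 16 for each irreducible chi in the table:
  <chi_rho, chi_1> = (1/16)[1*(10)*conj(1) + 1*(6)*conj(1) + 2*(-2 + sqrt(2))*conj(1) + 2*(8)*conj(1) + 2*(-2 - sqrt(2))*conj(1) + 4*(0)*conj(1) + 4*(-2)*conj(1)]
      = (1/16)[(10) + (6) + (-4 + 2*sqrt(2)) + (16) + (-4 - 2*sqrt(2)) + (0) + (-8)] = 16/16 = 1
  <chi_rho, chi_2> = (1/16)[1*(10)*conj(1) + 1*(6)*conj(1) + 2*(-2 + sqrt(2))*conj(1) + 2*(8)*conj(1) + 2*(-2 - sqrt(2))*conj(1) + 4*(0)*conj(-1) + 4*(-2)*conj(-1)]
      = (1/16)[(10) + (6) + (-4 + 2*sqrt(2)) + (16) + (-4 - 2*sqrt(2)) + (0) + (8)] = 32/16 = 2
  <chi_rho, chi_3> = (1/16)[1*(10)*conj(1) + 1*(6)*conj(1) + 2*(-2 + sqrt(2))*conj(-1) + 2*(8)*conj(1) + 2*(-2 - sqrt(2))*conj(-1) + 4*(0)*conj(1) + 4*(-2)*conj(-1)]
      = (1/16)[(10) + (6) + (4 - 2*sqrt(2)) + (16) + (2*sqrt(2) + 4) + (0) + (8)] = 48/16 = 3
  <chi_rho, chi_4> = (1/16)[1*(10)*conj(1) + 1*(6)*conj(1) + 2*(-2 + sqrt(2))*conj(-1) + 2*(8)*conj(1) + 2*(-2 - sqrt(2))*conj(-1) + 4*(0)*conj(-1) + 4*(-2)*conj(1)]
      = (1/16)[(10) + (6) + (4 - 2*sqrt(2)) + (16) + (2*sqrt(2) + 4) + (0) + (-8)] = 32/16 = 2
  <chi_rho, chi_5> = (1/16)[1*(10)*conj(2) + 1*(6)*conj(-2) + 2*(-2 + sqrt(2))*conj(sqrt(2)) + 2*(8)*conj(0) + 2*(-2 - sqrt(2))*conj(-sqrt(2)) + 4*(0)*conj(0) + 4*(-2)*conj(0)]
      = (1/16)[(20) + (-12) + (4 - 4*sqrt(2)) + (0) + (4 + 4*sqrt(2)) + (0) + (0)] = 16/16 = 1
  <chi_rho, chi_6> = (1/16)[1*(10)*conj(2) + 1*(6)*conj(2) + 2*(-2 + sqrt(2))*conj(0) + 2*(8)*conj(-2) + 2*(-2 - sqrt(2))*conj(0) + 4*(0)*conj(0) + 4*(-2)*conj(0)]
      = (1/16)[(20) + (12) + (0) + (-32) + (0) + (0) + (0)] = 0/16 = 0
  <chi_rho, chi_7> = (1/16)[1*(10)*conj(2) + 1*(6)*conj(-2) + 2*(-2 + sqrt(2))*conj(-sqrt(2)) + 2*(8)*conj(0) + 2*(-2 - sqrt(2))*conj(sqrt(2)) + 4*(0)*conj(0) + 4*(-2)*conj(0)]
      = (1/16)[(20) + (-12) + (-4 + 4*sqrt(2)) + (0) + (-4*sqrt(2) - 4) + (0) + (0)] = 0/16 = 0
Dimension check: dim(rho) = sum (mult * dim) = 1*1 + 2*1 + 3*1 + 2*1 + 1*2 + 0*2 + 0*2 = 10 = chi_rho(e) = 10.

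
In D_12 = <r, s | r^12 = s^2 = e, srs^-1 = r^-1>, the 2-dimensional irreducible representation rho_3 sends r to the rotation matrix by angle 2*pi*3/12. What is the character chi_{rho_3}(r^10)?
chi_{rho_3}(r^10) = 2*cos(2*pi*3*10/12) = -2

rho_3(r^10) is rotation by angle 2*pi*3*10/12, whose trace is 2*cos(2*pi*3*10/12) = -2.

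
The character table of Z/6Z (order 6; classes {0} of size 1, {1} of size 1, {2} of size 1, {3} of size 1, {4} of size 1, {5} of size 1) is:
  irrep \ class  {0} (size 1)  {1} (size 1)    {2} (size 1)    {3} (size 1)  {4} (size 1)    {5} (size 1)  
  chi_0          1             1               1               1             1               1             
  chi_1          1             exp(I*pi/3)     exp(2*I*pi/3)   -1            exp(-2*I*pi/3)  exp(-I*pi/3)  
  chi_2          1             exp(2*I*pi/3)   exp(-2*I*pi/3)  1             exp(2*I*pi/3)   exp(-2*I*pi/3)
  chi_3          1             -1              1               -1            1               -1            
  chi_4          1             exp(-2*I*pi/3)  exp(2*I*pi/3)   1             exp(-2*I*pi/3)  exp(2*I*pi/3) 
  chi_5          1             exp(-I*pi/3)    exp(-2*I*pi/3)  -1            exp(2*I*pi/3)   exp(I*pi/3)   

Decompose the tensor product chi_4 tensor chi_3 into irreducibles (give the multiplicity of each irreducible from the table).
chi_4 tensor chi_3 = chi_1 (all other irreducibles have multiplicity 0).

Working: The character of a tensor product is the pointwise product (chi_4 * chi_3)(C) = chi_4(C) * chi_3(C):
  {0}: (1)*(1), {1}: (exp(-2*I*pi/3))*(-1), {2}: (exp(2*I*pi/3))*(1), {3}: (1)*(-1), {4}: (exp(-2*I*pi/3))*(1), {5}: (exp(2*I*pi/3))*(-1)
so (chi_4 * chi_3) takes values
  {0} -> 1, {1} -> -exp(-2*I*pi/3), {2} -> exp(2*I*pi/3), {3} -> -1, {4} -> exp(-2*I*pi/3), {5} -> -exp(2*I*pi/3).
Now take the inner product of this character with each irreducible chi from the table, <chi_4*chi_3, chi> = (1/6) sum_C |C| (chi_4*chi_3)(C) conj(chi(C)):
  <chi_4*chi_3, chi_0> = (1/6)[1*(1)*conj(1) + 1*(-exp(-2*I*pi/3))*conj(1) + 1*(exp(2*I*pi/3))*conj(1) + 1*(-1)*conj(1) + 1*(exp(-2*I*pi/3))*conj(1) + 1*(-exp(2*I*pi/3))*conj(1)]
      = (1/6)[(1) + (-exp(-2*I*pi/3)) + (exp(2*I*pi/3)) + (-1) + (exp(-2*I*pi/3)) + (-exp(2*I*pi/3))] = 0/6 = 0
  <chi_4*chi_3, chi_1> = (1/6)[1*(1)*conj(1) + 1*(-exp(-2*I*pi/3))*conj(exp(I*pi/3)) + 1*(exp(2*I*pi/3))*conj(exp(2*I*pi/3)) + 1*(-1)*conj(-1) + 1*(exp(-2*I*pi/3))*conj(exp(-2*I*pi/3)) + 1*(-exp(2*I*pi/3))*conj(exp(-I*pi/3))]
      = (1/6)[(1) + (1) + (1) + (1) + (1) + (1)] = 6/6 = 1
  <chi_4*chi_3, chi_2> = (1/6)[1*(1)*conj(1) + 1*(-exp(-2*I*pi/3))*conj(exp(2*I*pi/3)) + 1*(exp(2*I*pi/3))*conj(exp(-2*I*pi/3)) + 1*(-1)*conj(1) + 1*(exp(-2*I*pi/3))*conj(exp(2*I*pi/3)) + 1*(-exp(2*I*pi/3))*conj(exp(-2*I*pi/3))]
      = (1/6)[(1) + (-exp(2*I*pi/3)) + (exp(-2*I*pi/3)) + (-1) + (exp(2*I*pi/3)) + (-exp(-2*I*pi/3))] = 0/6 = 0
  <chi_4*chi_3, chi_3> = (1/6)[1*(1)*conj(1) + 1*(-exp(-2*I*pi/3))*conj(-1) + 1*(exp(2*I*pi/3))*conj(1) + 1*(-1)*conj(-1) + 1*(exp(-2*I*pi/3))*conj(1) + 1*(-exp(2*I*pi/3))*conj(-1)]
      = (1/6)[(1) + (exp(-2*I*pi/3)) + (exp(2*I*pi/3)) + (1) + (exp(-2*I*pi/3)) + (exp(2*I*pi/3))] = 0/6 = 0
  <chi_4*chi_3, chi_4> = (1/6)[1*(1)*conj(1) + 1*(-exp(-2*I*pi/3))*conj(exp(-2*I*pi/3)) + 1*(exp(2*I*pi/3))*conj(exp(2*I*pi/3)) + 1*(-1)*conj(1) + 1*(exp(-2*I*pi/3))*conj(exp(-2*I*pi/3)) + 1*(-exp(2*I*pi/3))*conj(exp(2*I*pi/3))]
      = (1/6)[(1) + (-1) + (1) + (-1) + (1) + (-1)] = 0/6 = 0
  <chi_4*chi_3, chi_5> = (1/6)[1*(1)*conj(1) + 1*(-exp(-2*I*pi/3))*conj(exp(-I*pi/3)) + 1*(exp(2*I*pi/3))*conj(exp(-2*I*pi/3)) + 1*(-1)*conj(-1) + 1*(exp(-2*I*pi/3))*conj(exp(2*I*pi/3)) + 1*(-exp(2*I*pi/3))*conj(exp(I*pi/3))]
      = (1/6)[(1) + (-exp(-I*pi/3)) + (exp(-2*I*pi/3)) + (1) + (exp(2*I*pi/3)) + (-exp(I*pi/3))] = 0/6 = 0
(Exp terms are combined using exp(i*s)*conj(exp(i*t)) = exp(i*(s-t)), and sums of them are collapsed using the identity that for every m > 1 the m distinct m-th roots of unity sum to 0, e.g. 1 + exp(2*I*pi/3) + exp(-2*I*pi/3) = 0.)
Hence the multiplicities are chi_1: 1. Dimension check: dim(chi_4)*dim(chi_3) = 1*1 = 1 and sum (mult * dim) = 1*1 = 1.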